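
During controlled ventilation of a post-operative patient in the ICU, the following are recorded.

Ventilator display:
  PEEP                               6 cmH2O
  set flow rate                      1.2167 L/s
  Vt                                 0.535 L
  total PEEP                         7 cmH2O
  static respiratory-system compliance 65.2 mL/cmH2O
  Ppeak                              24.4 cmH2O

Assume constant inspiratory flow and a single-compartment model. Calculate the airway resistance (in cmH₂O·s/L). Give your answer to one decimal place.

Total PEEP = 7 cmH2O (set 6 + intrinsic 1); this is the baseline alveolar pressure.
Equation of motion (constant flow): PIP = Vt/C + R·V̇ + PEEP.
R·V̇ = PIP − Vt/C − PEEP = 24.4 − 535/65.2 − 7 = 24.4 − 8.206 − 7 = 9.194 cmH2O.
R = 9.194 / 1.2167 = 7.557 cmH2O·s/L.

7.6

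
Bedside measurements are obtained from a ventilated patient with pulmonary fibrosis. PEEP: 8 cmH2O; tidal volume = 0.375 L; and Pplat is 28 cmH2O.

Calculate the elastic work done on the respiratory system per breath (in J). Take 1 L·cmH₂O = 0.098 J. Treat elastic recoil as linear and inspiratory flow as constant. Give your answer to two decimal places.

0.37

Elastic work ≈ ½ × (Pplat − PEEP) × Vt = 0.5 × (28 − 8) × 0.375 L = 0.5 × 20.0 × 0.375 = 3.75 L·cmH2O.
× 0.098 J/(L·cmH2O) → 0.3675 J.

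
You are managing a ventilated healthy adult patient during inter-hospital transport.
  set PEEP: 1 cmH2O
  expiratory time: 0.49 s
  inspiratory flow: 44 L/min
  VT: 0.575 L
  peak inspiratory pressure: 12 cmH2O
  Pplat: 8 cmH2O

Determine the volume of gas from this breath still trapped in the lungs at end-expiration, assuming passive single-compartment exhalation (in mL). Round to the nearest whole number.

Flow: 44 L/min ÷ 60 = 0.7333 L/s.
R = (PIP − Pplat)/V̇ = (12 − 8) / 0.7333 = 4.0/0.7333 = 5.455 cmH2O·s/L.
C = Vt/(Pplat − PEEP) = 575.0 / (8 − 1) = 575.0/7.0 = 82.143 mL/cmH2O.
τ = R × C = 5.455 × 0.08214 L/cmH2O = 0.4481 s.
Fraction remaining = e^(−Te/τ) = e^(−0.49/0.4481) = 0.335.
Trapped volume = 575.0 × 0.335 = 192.63 mL.

193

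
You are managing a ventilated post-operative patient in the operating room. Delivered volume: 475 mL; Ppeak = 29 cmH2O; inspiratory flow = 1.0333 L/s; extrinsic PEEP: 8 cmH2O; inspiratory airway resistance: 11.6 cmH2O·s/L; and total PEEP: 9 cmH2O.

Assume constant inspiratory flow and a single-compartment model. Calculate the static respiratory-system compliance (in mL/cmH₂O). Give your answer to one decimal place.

59.3

Total PEEP = 9 cmH2O (set 8 + intrinsic 1); this is the baseline alveolar pressure.
Equation of motion (constant flow): PIP = Vt/C + R·V̇ + PEEP.
Vt/C = PIP − R·V̇ − PEEP = 29 − 11.6×1.0333 − 9 = 29 − 11.986 − 9 = 8.014 cmH2O.
C = Vt / 8.014 = 475 / 8.014 = 59.271 mL/cmH2O.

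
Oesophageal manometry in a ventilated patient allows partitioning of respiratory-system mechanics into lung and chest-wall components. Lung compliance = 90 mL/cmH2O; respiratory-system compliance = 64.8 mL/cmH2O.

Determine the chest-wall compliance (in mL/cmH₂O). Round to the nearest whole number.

1/Ccw = 1/Crs − 1/CL.
1/Ccw = 1/64.8 − 1/90 = 0.004321.
Ccw = 231.43 mL/cmH2O.

231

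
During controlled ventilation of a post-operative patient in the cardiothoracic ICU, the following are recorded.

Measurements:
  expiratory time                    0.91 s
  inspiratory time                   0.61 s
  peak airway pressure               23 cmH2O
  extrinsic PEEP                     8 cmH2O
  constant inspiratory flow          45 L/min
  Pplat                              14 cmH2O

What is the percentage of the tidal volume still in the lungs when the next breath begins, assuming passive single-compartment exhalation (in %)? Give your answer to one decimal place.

Flow: 45 L/min ÷ 60 = 0.75 L/s.
Vt = flow × Ti = 0.75 L/s × 0.61 s × 1000 mL/L = 457.5 mL.
R = (PIP − Pplat)/V̇ = (23 − 14) / 0.75 = 9.0/0.75 = 12.0 cmH2O·s/L.
C = Vt/(Pplat − PEEP) = 457.5 / (14 − 8) = 457.5/6.0 = 76.25 mL/cmH2O.
τ = R × C = 12.0 × 0.07625 L/cmH2O = 0.915 s.
Fraction remaining at end-expiration = e^(−Te/τ) = e^(−0.91/0.915) = 0.3699 → 36.99%.

37.0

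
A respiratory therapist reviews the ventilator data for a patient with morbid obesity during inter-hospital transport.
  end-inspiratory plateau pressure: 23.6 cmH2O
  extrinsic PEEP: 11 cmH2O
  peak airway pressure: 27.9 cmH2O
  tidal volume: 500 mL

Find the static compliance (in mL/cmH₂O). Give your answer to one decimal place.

39.7

Cstat = Vt / (Pplat − PEEP) = 500 / (23.6 − 11) = 500 / 12.6 = 39.683 mL/cmH2O.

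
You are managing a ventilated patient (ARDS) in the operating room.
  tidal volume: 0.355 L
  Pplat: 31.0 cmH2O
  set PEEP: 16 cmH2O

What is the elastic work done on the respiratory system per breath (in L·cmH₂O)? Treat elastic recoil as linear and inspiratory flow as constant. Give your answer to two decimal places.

2.66

Elastic work ≈ ½ × (Pplat − PEEP) × Vt = 0.5 × (31.0 − 16) × 0.355 L = 0.5 × 15.0 × 0.355 = 2.663 L·cmH2O.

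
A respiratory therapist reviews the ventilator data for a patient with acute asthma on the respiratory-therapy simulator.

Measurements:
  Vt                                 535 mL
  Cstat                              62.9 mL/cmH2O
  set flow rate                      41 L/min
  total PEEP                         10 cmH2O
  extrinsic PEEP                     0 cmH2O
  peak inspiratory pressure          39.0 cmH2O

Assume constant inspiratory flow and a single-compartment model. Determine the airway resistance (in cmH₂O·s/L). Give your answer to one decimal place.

Flow: 41 L/min ÷ 60 = 0.6833 L/s.
Total PEEP = 10 cmH2O (set 0 + intrinsic 10); this is the baseline alveolar pressure.
Equation of motion (constant flow): PIP = Vt/C + R·V̇ + PEEP.
R·V̇ = PIP − Vt/C − PEEP = 39.0 − 535/62.9 − 10 = 39.0 − 8.506 − 10 = 20.494 cmH2O.
R = 20.494 / 0.6833 = 29.993 cmH2O·s/L.

30.0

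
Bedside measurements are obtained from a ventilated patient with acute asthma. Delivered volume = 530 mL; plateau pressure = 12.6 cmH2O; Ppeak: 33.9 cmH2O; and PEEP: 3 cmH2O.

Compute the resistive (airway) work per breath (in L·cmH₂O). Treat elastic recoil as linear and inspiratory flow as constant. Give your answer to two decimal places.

With constant inspiratory flow the resistive pressure is constant at PIP − Pplat = 33.9 − 12.6 = 21.3 cmH2O, so resistive work = 21.3 × 0.530 = 11.289 L·cmH2O.

11.29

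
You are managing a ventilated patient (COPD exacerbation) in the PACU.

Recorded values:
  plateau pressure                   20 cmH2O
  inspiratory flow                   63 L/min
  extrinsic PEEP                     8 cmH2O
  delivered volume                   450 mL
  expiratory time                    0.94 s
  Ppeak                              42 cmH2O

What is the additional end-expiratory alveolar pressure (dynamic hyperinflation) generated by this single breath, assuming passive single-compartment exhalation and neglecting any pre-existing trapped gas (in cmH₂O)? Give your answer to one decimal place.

Flow: 63 L/min ÷ 60 = 1.05 L/s.
R = (PIP − Pplat)/V̇ = (42 − 20) / 1.05 = 22.0/1.05 = 20.952 cmH2O·s/L.
C = Vt/(Pplat − PEEP) = 450.0 / (20 − 8) = 450.0/12.0 = 37.5 mL/cmH2O.
τ = R × C = 20.952 × 0.0375 L/cmH2O = 0.7857 s.
Fraction remaining = e^(−Te/τ) = e^(−0.94/0.7857) = 0.3023; trapped volume = 450.0 × 0.3023 = 136.04 mL.
Additional alveolar pressure from trapping ≈ V_trapped / C = 136.04 / 37.5 = 3.628 cmH2O.

3.6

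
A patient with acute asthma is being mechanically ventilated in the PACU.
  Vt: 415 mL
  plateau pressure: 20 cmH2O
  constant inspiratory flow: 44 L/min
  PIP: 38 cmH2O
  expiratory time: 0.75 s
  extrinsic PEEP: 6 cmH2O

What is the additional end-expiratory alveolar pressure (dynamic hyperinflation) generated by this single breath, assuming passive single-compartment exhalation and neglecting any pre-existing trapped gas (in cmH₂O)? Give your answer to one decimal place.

Flow: 44 L/min ÷ 60 = 0.7333 L/s.
R = (PIP − Pplat)/V̇ = (38 − 20) / 0.7333 = 18.0/0.7333 = 24.547 cmH2O·s/L.
C = Vt/(Pplat − PEEP) = 415.0 / (20 − 6) = 415.0/14.0 = 29.643 mL/cmH2O.
τ = R × C = 24.547 × 0.02964 L/cmH2O = 0.7276 s.
Fraction remaining = e^(−Te/τ) = e^(−0.75/0.7276) = 0.3567; trapped volume = 415.0 × 0.3567 = 148.03 mL.
Additional alveolar pressure from trapping ≈ V_trapped / C = 148.03 / 29.643 = 4.994 cmH2O.

5.0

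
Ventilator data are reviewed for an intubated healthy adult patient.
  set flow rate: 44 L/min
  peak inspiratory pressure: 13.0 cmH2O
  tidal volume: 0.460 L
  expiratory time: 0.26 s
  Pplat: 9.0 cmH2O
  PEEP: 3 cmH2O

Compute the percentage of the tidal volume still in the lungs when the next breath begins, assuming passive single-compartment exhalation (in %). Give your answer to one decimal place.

Flow: 44 L/min ÷ 60 = 0.7333 L/s.
R = (PIP − Pplat)/V̇ = (13.0 − 9.0) / 0.7333 = 4.0/0.7333 = 5.455 cmH2O·s/L.
C = Vt/(Pplat − PEEP) = 460.0 / (9.0 − 3) = 460.0/6.0 = 76.667 mL/cmH2O.
τ = R × C = 5.455 × 0.07667 L/cmH2O = 0.4182 s.
Fraction remaining at end-expiration = e^(−Te/τ) = e^(−0.26/0.4182) = 0.537 → 53.7%.

53.7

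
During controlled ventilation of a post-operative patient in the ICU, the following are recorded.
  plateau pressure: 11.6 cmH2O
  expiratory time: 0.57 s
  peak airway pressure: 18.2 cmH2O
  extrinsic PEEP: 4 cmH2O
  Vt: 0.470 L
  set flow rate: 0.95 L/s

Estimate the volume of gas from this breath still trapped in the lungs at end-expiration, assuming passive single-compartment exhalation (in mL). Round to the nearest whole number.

R = (PIP − Pplat)/V̇ = (18.2 − 11.6) / 0.95 = 6.6/0.95 = 6.947 cmH2O·s/L.
C = Vt/(Pplat − PEEP) = 470.0 / (11.6 − 4) = 470.0/7.6 = 61.842 mL/cmH2O.
τ = R × C = 6.947 × 0.06184 L/cmH2O = 0.4296 s.
Fraction remaining = e^(−Te/τ) = e^(−0.57/0.4296) = 0.2653.
Trapped volume = 470.0 × 0.2653 = 124.69 mL.

125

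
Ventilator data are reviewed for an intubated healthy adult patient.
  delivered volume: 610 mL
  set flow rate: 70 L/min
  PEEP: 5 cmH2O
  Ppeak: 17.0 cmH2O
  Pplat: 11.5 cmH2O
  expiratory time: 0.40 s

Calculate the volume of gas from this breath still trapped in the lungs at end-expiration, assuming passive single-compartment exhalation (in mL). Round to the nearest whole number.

Flow: 70 L/min ÷ 60 = 1.1667 L/s.
R = (PIP − Pplat)/V̇ = (17.0 − 11.5) / 1.1667 = 5.5/1.1667 = 4.714 cmH2O·s/L.
C = Vt/(Pplat − PEEP) = 610.0 / (11.5 − 5) = 610.0/6.5 = 93.846 mL/cmH2O.
τ = R × C = 4.714 × 0.09385 L/cmH2O = 0.4424 s.
Fraction remaining = e^(−Te/τ) = e^(−0.40/0.4424) = 0.4049.
Trapped volume = 610.0 × 0.4049 = 246.99 mL.

247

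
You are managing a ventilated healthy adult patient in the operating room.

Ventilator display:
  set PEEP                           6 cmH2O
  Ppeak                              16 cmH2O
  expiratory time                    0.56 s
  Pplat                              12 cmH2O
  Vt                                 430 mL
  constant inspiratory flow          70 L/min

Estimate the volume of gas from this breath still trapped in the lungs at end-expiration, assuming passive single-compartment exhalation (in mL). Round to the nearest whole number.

Flow: 70 L/min ÷ 60 = 1.1667 L/s.
R = (PIP − Pplat)/V̇ = (16 − 12) / 1.1667 = 4.0/1.1667 = 3.428 cmH2O·s/L.
C = Vt/(Pplat − PEEP) = 430.0 / (12 − 6) = 430.0/6.0 = 71.667 mL/cmH2O.
τ = R × C = 3.428 × 0.07167 L/cmH2O = 0.2457 s.
Fraction remaining = e^(−Te/τ) = e^(−0.56/0.2457) = 0.1024.
Trapped volume = 430.0 × 0.1024 = 44.032 mL.

44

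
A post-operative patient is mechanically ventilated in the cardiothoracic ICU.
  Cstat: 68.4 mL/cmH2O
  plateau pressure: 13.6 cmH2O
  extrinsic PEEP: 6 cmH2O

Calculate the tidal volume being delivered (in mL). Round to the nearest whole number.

520

Vt = Cstat × (Pplat − PEEP) = 68.4 × (13.6 − 6) = 68.4 × 7.6 = 519.84 mL.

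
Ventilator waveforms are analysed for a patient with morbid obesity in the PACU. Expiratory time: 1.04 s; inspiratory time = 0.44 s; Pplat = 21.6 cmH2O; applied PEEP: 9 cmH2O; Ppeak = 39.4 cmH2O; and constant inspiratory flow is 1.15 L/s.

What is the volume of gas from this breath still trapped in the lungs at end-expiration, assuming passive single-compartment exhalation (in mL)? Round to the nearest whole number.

Vt = flow × Ti = 1.15 L/s × 0.44 s × 1000 mL/L = 506.0 mL.
R = (PIP − Pplat)/V̇ = (39.4 − 21.6) / 1.15 = 17.8/1.15 = 15.478 cmH2O·s/L.
C = Vt/(Pplat − PEEP) = 506.0 / (21.6 − 9) = 506.0/12.6 = 40.159 mL/cmH2O.
τ = R × C = 15.478 × 0.04016 L/cmH2O = 0.6216 s.
Fraction remaining = e^(−Te/τ) = e^(−1.04/0.6216) = 0.1877.
Trapped volume = 506.0 × 0.1877 = 94.976 mL.

95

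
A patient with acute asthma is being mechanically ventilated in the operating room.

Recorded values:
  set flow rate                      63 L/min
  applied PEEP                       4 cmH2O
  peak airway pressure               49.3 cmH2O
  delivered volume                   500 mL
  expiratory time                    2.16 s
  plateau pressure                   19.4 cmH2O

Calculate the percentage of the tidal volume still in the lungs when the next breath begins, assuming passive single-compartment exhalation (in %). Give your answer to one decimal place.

9.7

Flow: 63 L/min ÷ 60 = 1.05 L/s.
R = (PIP − Pplat)/V̇ = (49.3 − 19.4) / 1.05 = 29.9/1.05 = 28.476 cmH2O·s/L.
C = Vt/(Pplat − PEEP) = 500.0 / (19.4 − 4) = 500.0/15.4 = 32.468 mL/cmH2O.
τ = R × C = 28.476 × 0.03247 L/cmH2O = 0.9246 s.
Fraction remaining at end-expiration = e^(−Te/τ) = e^(−2.16/0.9246) = 0.0967 → 9.67%.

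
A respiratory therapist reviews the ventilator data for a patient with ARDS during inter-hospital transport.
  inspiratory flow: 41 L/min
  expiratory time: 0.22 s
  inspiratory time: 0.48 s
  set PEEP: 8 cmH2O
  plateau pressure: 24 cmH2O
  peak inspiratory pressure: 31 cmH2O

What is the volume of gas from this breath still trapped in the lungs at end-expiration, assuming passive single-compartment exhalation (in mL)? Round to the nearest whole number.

Flow: 41 L/min ÷ 60 = 0.6833 L/s.
Vt = flow × Ti = 0.6833 L/s × 0.48 s × 1000 mL/L = 327.98 mL.
R = (PIP − Pplat)/V̇ = (31 − 24) / 0.6833 = 7.0/0.6833 = 10.244 cmH2O·s/L.
C = Vt/(Pplat − PEEP) = 327.98 / (24 − 8) = 327.98/16.0 = 20.499 mL/cmH2O.
τ = R × C = 10.244 × 0.0205 L/cmH2O = 0.21 s.
Fraction remaining = e^(−Te/τ) = e^(−0.22/0.21) = 0.3508.
Trapped volume = 327.98 × 0.3508 = 115.06 mL.

115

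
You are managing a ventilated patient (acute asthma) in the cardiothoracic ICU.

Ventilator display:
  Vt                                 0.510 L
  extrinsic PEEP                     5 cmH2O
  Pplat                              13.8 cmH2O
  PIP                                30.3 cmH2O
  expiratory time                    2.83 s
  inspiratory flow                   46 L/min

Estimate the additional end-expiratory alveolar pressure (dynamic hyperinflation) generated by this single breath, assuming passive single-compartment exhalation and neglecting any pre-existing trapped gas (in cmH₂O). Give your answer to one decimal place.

Flow: 46 L/min ÷ 60 = 0.7667 L/s.
R = (PIP − Pplat)/V̇ = (30.3 − 13.8) / 0.7667 = 16.5/0.7667 = 21.521 cmH2O·s/L.
C = Vt/(Pplat − PEEP) = 510.0 / (13.8 − 5) = 510.0/8.8 = 57.955 mL/cmH2O.
τ = R × C = 21.521 × 0.05796 L/cmH2O = 1.247 s.
Fraction remaining = e^(−Te/τ) = e^(−2.83/1.247) = 0.1034; trapped volume = 510.0 × 0.1034 = 52.734 mL.
Additional alveolar pressure from trapping ≈ V_trapped / C = 52.734 / 57.955 = 0.9099 cmH2O.

0.9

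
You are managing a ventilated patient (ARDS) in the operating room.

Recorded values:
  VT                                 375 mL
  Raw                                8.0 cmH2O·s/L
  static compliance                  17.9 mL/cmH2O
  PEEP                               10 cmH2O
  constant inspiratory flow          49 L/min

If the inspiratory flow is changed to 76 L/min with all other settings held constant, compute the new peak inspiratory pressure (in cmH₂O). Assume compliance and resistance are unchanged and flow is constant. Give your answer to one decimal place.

Flow: 49 L/min ÷ 60 = 0.8167 L/s.
New flow: 76 L/min ÷ 60 = 1.2667 L/s.
PIP = Vt/C + R·V̇ + PEEP (constant-flow equation of motion).
Only the resistive term changes: ΔPIP = R × ΔV̇ = 8.0 × (1.2667 − 0.8167) = 8.0 × 0.45 = 3.6 cmH2O.
Original PIP = 375/17.9 + 8.0×0.8167 + 10 = 37.483 cmH2O; new PIP = 37.483 + (3.6) = 41.083 cmH2O.

41.1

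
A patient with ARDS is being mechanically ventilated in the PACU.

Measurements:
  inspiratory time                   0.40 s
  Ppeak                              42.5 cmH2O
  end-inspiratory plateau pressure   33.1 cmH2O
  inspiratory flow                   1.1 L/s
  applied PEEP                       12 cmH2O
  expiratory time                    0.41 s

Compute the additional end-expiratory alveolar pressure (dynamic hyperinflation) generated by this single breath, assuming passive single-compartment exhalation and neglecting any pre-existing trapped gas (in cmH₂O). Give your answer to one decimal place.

2.1

Vt = flow × Ti = 1.1 L/s × 0.40 s × 1000 mL/L = 440.0 mL.
R = (PIP − Pplat)/V̇ = (42.5 − 33.1) / 1.1 = 9.4/1.1 = 8.545 cmH2O·s/L.
C = Vt/(Pplat − PEEP) = 440.0 / (33.1 − 12) = 440.0/21.1 = 20.853 mL/cmH2O.
τ = R × C = 8.545 × 0.02085 L/cmH2O = 0.1782 s.
Fraction remaining = e^(−Te/τ) = e^(−0.41/0.1782) = 0.1002; trapped volume = 440.0 × 0.1002 = 44.088 mL.
Additional alveolar pressure from trapping ≈ V_trapped / C = 44.088 / 20.853 = 2.114 cmH2O.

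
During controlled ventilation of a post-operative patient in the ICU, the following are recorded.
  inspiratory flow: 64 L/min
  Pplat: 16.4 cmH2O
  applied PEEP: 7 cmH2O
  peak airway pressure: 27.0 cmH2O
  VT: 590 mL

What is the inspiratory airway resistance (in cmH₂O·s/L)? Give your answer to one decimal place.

9.9

Flow: 64 L/min ÷ 60 = 1.0667 L/s.
Raw = (PIP − Pplat) / flow = (27.0 − 16.4) / 1.0667 = 10.6 / 1.0667 = 9.937 cmH2O·s/L.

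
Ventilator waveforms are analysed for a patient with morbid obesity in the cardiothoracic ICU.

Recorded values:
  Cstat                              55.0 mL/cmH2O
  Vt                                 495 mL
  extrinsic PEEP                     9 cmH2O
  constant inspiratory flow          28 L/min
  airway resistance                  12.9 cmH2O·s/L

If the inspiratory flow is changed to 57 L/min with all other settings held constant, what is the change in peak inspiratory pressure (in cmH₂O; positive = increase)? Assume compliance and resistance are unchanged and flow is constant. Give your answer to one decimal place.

Flow: 28 L/min ÷ 60 = 0.4667 L/s.
New flow: 57 L/min ÷ 60 = 0.95 L/s.
PIP = Vt/C + R·V̇ + PEEP (constant-flow equation of motion).
Only the resistive term changes: ΔPIP = R × ΔV̇ = 12.9 × (0.95 − 0.4667) = 12.9 × 0.4833 = 6.235 cmH2O.

6.2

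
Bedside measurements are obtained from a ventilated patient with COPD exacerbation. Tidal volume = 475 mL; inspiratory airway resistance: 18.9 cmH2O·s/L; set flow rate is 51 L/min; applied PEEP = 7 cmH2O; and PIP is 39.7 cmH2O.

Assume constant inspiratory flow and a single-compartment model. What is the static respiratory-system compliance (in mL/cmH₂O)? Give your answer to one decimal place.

Flow: 51 L/min ÷ 60 = 0.85 L/s.
Equation of motion (constant flow): PIP = Vt/C + R·V̇ + PEEP.
Vt/C = PIP − R·V̇ − PEEP = 39.7 − 18.9×0.85 − 7 = 39.7 − 16.065 − 7 = 16.635 cmH2O.
C = Vt / 16.635 = 475 / 16.635 = 28.554 mL/cmH2O.

28.6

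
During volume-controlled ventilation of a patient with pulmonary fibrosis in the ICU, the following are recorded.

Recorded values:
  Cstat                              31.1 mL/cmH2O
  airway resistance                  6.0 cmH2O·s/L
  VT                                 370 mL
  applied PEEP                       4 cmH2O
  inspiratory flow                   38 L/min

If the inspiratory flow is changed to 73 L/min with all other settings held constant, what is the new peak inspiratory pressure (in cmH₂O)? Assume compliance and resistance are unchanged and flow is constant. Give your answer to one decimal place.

Flow: 38 L/min ÷ 60 = 0.6333 L/s.
New flow: 73 L/min ÷ 60 = 1.2167 L/s.
PIP = Vt/C + R·V̇ + PEEP (constant-flow equation of motion).
Only the resistive term changes: ΔPIP = R × ΔV̇ = 6.0 × (1.2167 − 0.6333) = 6.0 × 0.5834 = 3.5 cmH2O.
Original PIP = 370/31.1 + 6.0×0.6333 + 4 = 19.697 cmH2O; new PIP = 19.697 + (3.5) = 23.197 cmH2O.

23.2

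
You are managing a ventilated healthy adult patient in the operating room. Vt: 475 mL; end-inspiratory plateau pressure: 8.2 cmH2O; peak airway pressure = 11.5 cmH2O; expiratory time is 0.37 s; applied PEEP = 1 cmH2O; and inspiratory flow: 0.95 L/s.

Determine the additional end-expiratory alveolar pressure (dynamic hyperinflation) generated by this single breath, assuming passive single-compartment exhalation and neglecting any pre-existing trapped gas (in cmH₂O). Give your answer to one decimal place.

1.4

R = (PIP − Pplat)/V̇ = (11.5 − 8.2) / 0.95 = 3.3/0.95 = 3.474 cmH2O·s/L.
C = Vt/(Pplat − PEEP) = 475.0 / (8.2 − 1) = 475.0/7.2 = 65.972 mL/cmH2O.
τ = R × C = 3.474 × 0.06597 L/cmH2O = 0.2292 s.
Fraction remaining = e^(−Te/τ) = e^(−0.37/0.2292) = 0.199; trapped volume = 475.0 × 0.199 = 94.525 mL.
Additional alveolar pressure from trapping ≈ V_trapped / C = 94.525 / 65.972 = 1.433 cmH2O.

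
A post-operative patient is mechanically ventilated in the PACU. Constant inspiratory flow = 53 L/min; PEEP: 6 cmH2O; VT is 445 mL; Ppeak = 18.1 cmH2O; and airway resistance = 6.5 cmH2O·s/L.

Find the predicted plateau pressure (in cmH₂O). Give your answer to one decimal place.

Flow: 53 L/min ÷ 60 = 0.8833 L/s.
Pplat = PIP − Raw × flow = 18.1 − 6.5 × 0.8833 = 18.1 − 5.741 = 12.359 cmH2O.

12.4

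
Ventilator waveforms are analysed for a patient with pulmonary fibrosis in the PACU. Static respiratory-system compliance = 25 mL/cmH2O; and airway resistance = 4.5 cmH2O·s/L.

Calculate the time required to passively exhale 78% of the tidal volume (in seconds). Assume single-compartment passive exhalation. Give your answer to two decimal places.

τ = R × C = 4.5 × 25 mL/cmH2O = 4.5 × 0.025 L/cmH2O = 0.1125 s.
Exhaled fraction f = 1 − e^(−t/τ) → t = −τ·ln(1 − f) = −0.1125·ln(0.22) = 0.1703 s.

0.17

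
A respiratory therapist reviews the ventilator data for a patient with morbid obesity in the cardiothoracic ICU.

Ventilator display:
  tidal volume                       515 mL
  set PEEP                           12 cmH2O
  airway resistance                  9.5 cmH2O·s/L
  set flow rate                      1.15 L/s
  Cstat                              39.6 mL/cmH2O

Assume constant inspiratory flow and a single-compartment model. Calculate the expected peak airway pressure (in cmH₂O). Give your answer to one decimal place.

Equation of motion (constant flow): PIP = Vt/C + R·V̇ + PEEP.
PIP = 515/39.6 + 9.5×1.15 + 12 = 13.005 + 10.925 + 12 = 35.93 cmH2O.

35.9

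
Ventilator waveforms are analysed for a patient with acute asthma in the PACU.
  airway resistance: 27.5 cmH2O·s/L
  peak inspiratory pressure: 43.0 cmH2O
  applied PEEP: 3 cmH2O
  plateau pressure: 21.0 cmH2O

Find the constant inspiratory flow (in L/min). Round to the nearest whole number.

flow = (PIP − Pplat) / Raw = (43.0 − 21.0) / 27.5 = 0.8 L/s × 60 = 48.0 L/min.

48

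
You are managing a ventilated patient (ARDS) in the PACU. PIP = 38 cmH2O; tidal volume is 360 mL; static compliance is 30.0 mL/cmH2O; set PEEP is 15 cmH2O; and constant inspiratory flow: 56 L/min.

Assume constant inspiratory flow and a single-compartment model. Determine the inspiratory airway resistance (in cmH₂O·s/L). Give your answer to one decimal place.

Flow: 56 L/min ÷ 60 = 0.9333 L/s.
Equation of motion (constant flow): PIP = Vt/C + R·V̇ + PEEP.
R·V̇ = PIP − Vt/C − PEEP = 38 − 360/30.0 − 15 = 38 − 12.0 − 15 = 11.0 cmH2O.
R = 11.0 / 0.9333 = 11.786 cmH2O·s/L.

11.8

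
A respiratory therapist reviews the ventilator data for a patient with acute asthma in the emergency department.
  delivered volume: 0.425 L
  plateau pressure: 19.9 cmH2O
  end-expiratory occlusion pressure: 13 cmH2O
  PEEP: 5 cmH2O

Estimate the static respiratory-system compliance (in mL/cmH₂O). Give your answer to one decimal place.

End-expiratory occlusion gives total PEEP = 13 cmH2O (intrinsic PEEP = 13 − 5 = 8). Use total PEEP for the elastic gradient.
Cstat = Vt / (Pplat − PEEPtotal) = 425 / (19.9 − 13) = 425 / 6.9 = 61.594 mL/cmH2O.

61.6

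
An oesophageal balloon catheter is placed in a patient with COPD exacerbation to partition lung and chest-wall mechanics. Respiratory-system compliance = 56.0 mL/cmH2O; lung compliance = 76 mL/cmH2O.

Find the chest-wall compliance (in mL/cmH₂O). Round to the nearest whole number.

213

1/Ccw = 1/Crs − 1/CL.
1/Ccw = 1/56.0 − 1/76 = 0.004699.
Ccw = 212.81 mL/cmH2O.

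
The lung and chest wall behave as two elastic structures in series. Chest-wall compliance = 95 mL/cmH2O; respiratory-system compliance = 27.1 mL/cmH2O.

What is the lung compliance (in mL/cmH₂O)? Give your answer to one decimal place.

1/CL = 1/Crs − 1/Ccw.
1/CL = 1/27.1 − 1/95 = 0.02637.
CL = 37.922 mL/cmH2O.

37.9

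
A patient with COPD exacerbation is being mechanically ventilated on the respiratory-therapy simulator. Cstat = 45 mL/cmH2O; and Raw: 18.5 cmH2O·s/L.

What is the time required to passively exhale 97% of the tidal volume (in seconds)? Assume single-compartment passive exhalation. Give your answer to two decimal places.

2.92

τ = R × C = 18.5 × 45 mL/cmH2O = 18.5 × 0.045 L/cmH2O = 0.8325 s.
Exhaled fraction f = 1 − e^(−t/τ) → t = −τ·ln(1 − f) = −0.8325·ln(0.03) = 2.919 s.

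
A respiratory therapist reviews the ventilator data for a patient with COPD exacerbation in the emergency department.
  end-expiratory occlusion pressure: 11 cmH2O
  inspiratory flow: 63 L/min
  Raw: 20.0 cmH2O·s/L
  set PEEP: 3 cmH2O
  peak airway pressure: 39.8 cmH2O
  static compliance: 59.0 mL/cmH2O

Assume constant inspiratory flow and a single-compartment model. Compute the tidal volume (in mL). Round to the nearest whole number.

460

Flow: 63 L/min ÷ 60 = 1.05 L/s.
Total PEEP = 11 cmH2O (set 3 + intrinsic 8); this is the baseline alveolar pressure.
Equation of motion (constant flow): PIP = Vt/C + R·V̇ + PEEP.
Vt/C = PIP − R·V̇ − PEEP = 39.8 − 21.0 − 11 = 7.8 cmH2O.
Vt = C × 7.8 = 59.0 × 7.8 = 460.2 mL.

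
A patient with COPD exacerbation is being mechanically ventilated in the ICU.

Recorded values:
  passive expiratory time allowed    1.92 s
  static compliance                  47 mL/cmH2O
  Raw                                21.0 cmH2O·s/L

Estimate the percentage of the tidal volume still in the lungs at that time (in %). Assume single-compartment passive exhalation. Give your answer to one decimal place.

τ = R × C = 21.0 × 47 mL/cmH2O = 21.0 × 0.047 L/cmH2O = 0.987 s.
Passive exhalation: V(t)/V₀ = e^(−t/τ) = e^(−1.92/0.987) = 0.1429.
Fraction remaining = 0.1429 → 14.29%.

14.3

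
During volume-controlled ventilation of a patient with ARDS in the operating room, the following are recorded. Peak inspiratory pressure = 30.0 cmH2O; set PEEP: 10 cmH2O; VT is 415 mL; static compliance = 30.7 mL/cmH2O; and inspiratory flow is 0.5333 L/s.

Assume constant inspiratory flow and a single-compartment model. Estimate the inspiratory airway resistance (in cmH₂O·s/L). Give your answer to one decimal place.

12.2

Equation of motion (constant flow): PIP = Vt/C + R·V̇ + PEEP.
R·V̇ = PIP − Vt/C − PEEP = 30.0 − 415/30.7 − 10 = 30.0 − 13.518 − 10 = 6.482 cmH2O.
R = 6.482 / 0.5333 = 12.155 cmH2O·s/L.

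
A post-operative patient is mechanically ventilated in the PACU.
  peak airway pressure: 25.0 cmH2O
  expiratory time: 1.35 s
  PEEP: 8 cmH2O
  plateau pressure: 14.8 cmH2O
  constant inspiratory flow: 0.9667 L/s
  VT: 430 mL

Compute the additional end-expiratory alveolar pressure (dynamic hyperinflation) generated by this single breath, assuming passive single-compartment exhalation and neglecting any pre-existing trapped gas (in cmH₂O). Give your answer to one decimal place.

R = (PIP − Pplat)/V̇ = (25.0 − 14.8) / 0.9667 = 10.2/0.9667 = 10.551 cmH2O·s/L.
C = Vt/(Pplat − PEEP) = 430.0 / (14.8 − 8) = 430.0/6.8 = 63.235 mL/cmH2O.
τ = R × C = 10.551 × 0.06324 L/cmH2O = 0.6672 s.
Fraction remaining = e^(−Te/τ) = e^(−1.35/0.6672) = 0.1322; trapped volume = 430.0 × 0.1322 = 56.846 mL.
Additional alveolar pressure from trapping ≈ V_trapped / C = 56.846 / 63.235 = 0.899 cmH2O.

0.9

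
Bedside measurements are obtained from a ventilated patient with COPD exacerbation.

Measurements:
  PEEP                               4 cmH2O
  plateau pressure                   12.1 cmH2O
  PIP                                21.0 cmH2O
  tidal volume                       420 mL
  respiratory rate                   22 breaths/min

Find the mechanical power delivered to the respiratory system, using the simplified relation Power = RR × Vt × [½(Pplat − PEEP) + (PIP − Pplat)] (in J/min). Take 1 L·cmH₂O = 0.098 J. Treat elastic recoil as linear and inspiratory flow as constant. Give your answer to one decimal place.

11.7

Per-breath work = Vt × [½(Pplat−PEEP) + (PIP−Pplat)] = 0.420 × [0.5×8.1 + 8.9] = 0.420 × 12.95 = 5.439 L·cmH2O.
Power = 22 × 5.439 = 119.66 L·cmH2O/min.
× 0.098 J/(L·cmH2O) → 11.727 J/min.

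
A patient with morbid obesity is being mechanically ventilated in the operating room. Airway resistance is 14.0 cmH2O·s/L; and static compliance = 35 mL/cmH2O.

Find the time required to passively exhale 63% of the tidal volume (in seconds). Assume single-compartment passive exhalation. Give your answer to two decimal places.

τ = R × C = 14.0 × 35 mL/cmH2O = 14.0 × 0.035 L/cmH2O = 0.49 s.
Exhaled fraction f = 1 − e^(−t/τ) → t = −τ·ln(1 − f) = −0.49·ln(0.37) = 0.4872 s.

0.49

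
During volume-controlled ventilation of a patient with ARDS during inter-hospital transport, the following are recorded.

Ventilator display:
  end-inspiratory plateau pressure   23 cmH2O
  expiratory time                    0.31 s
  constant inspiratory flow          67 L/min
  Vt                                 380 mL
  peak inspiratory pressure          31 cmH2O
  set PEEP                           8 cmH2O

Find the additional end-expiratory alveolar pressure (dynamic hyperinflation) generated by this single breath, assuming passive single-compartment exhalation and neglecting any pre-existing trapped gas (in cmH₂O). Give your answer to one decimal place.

Flow: 67 L/min ÷ 60 = 1.1167 L/s.
R = (PIP − Pplat)/V̇ = (31 − 23) / 1.1167 = 8.0/1.1167 = 7.164 cmH2O·s/L.
C = Vt/(Pplat − PEEP) = 380.0 / (23 − 8) = 380.0/15.0 = 25.333 mL/cmH2O.
τ = R × C = 7.164 × 0.02533 L/cmH2O = 0.1815 s.
Fraction remaining = e^(−Te/τ) = e^(−0.31/0.1815) = 0.1812; trapped volume = 380.0 × 0.1812 = 68.856 mL.
Additional alveolar pressure from trapping ≈ V_trapped / C = 68.856 / 25.333 = 2.718 cmH2O.

2.7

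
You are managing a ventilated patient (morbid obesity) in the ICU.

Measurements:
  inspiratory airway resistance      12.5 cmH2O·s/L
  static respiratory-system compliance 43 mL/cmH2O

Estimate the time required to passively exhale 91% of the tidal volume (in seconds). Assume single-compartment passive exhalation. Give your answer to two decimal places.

τ = R × C = 12.5 × 43 mL/cmH2O = 12.5 × 0.043 L/cmH2O = 0.5375 s.
Exhaled fraction f = 1 − e^(−t/τ) → t = −τ·ln(1 − f) = −0.5375·ln(0.09) = 1.294 s.

1.29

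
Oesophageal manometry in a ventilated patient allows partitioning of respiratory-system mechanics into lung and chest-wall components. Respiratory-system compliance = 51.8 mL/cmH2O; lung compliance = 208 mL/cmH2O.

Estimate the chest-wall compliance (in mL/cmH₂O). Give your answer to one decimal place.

69.0

1/Ccw = 1/Crs − 1/CL.
1/Ccw = 1/51.8 − 1/208 = 0.0145.
Ccw = 68.966 mL/cmH2O.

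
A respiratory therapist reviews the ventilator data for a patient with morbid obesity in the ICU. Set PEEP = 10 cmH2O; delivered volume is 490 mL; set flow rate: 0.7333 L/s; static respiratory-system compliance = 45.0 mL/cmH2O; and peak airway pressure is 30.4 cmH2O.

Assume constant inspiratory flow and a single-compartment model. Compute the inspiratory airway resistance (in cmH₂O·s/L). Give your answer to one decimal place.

13.0

Equation of motion (constant flow): PIP = Vt/C + R·V̇ + PEEP.
R·V̇ = PIP − Vt/C − PEEP = 30.4 − 490/45.0 − 10 = 30.4 − 10.889 − 10 = 9.511 cmH2O.
R = 9.511 / 0.7333 = 12.97 cmH2O·s/L.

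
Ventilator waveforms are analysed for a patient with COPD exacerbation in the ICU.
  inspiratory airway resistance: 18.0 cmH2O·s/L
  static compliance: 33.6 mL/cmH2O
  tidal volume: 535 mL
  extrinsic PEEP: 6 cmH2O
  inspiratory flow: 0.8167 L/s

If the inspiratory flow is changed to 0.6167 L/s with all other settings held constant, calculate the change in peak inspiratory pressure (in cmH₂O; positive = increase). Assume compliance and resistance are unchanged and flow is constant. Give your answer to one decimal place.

-3.6

PIP = Vt/C + R·V̇ + PEEP (constant-flow equation of motion).
Only the resistive term changes: ΔPIP = R × ΔV̇ = 18.0 × (0.6167 − 0.8167) = 18.0 × -0.2 = -3.6 cmH2O.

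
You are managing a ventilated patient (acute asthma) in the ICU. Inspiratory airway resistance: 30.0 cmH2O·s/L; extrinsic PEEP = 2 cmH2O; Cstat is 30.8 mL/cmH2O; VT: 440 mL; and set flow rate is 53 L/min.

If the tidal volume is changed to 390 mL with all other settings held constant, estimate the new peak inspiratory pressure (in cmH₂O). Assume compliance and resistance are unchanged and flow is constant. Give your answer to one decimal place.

Flow: 53 L/min ÷ 60 = 0.8833 L/s.
PIP = Vt/C + R·V̇ + PEEP (constant-flow equation of motion).
Only the elastic term changes: ΔPIP = ΔVt / C = (390 − 440) / 30.8 = -1.623 cmH2O.
Original PIP = 440/30.8 + 30.0×0.8833 + 2 = 42.785 cmH2O; new PIP = 42.785 + (-1.623) = 41.162 cmH2O.

41.2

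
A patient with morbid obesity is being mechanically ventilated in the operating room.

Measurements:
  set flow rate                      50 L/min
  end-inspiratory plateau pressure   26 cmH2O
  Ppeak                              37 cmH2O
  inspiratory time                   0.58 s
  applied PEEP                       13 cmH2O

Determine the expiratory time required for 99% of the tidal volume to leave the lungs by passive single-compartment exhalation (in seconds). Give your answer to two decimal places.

Flow: 50 L/min ÷ 60 = 0.8333 L/s.
Vt = flow × Ti = 0.8333 L/s × 0.58 s × 1000 mL/L = 483.31 mL.
R = (PIP − Pplat)/V̇ = (37 − 26) / 0.8333 = 11.0/0.8333 = 13.201 cmH2O·s/L.
C = Vt/(Pplat − PEEP) = 483.31 / (26 − 13) = 483.31/13.0 = 37.178 mL/cmH2O.
τ = R × C = 13.201 × 0.03718 L/cmH2O = 0.4908 s.
t = −τ·ln(1 − 0.99) = −0.4908·ln(0.01) = 2.26 s.

2.26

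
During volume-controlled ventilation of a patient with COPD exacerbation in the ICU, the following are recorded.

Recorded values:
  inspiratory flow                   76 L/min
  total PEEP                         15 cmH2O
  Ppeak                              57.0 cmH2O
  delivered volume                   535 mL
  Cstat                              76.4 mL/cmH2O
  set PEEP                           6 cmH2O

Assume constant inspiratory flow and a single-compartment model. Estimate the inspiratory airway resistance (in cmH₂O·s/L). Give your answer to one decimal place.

Flow: 76 L/min ÷ 60 = 1.2667 L/s.
Total PEEP = 15 cmH2O (set 6 + intrinsic 9); this is the baseline alveolar pressure.
Equation of motion (constant flow): PIP = Vt/C + R·V̇ + PEEP.
R·V̇ = PIP − Vt/C − PEEP = 57.0 − 535/76.4 − 15 = 57.0 − 7.003 − 15 = 34.997 cmH2O.
R = 34.997 / 1.2667 = 27.628 cmH2O·s/L.

27.6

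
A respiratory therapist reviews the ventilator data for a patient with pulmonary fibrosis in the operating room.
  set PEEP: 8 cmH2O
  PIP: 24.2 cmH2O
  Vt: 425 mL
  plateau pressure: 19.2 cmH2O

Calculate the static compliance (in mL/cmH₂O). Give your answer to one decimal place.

Cstat = Vt / (Pplat − PEEP) = 425 / (19.2 − 8) = 425 / 11.2 = 37.946 mL/cmH2O.

37.9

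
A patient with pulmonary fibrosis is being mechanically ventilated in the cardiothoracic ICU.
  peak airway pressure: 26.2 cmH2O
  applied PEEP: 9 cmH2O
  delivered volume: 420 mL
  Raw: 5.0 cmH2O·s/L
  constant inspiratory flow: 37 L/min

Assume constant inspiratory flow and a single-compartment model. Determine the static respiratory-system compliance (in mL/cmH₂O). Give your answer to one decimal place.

29.8

Flow: 37 L/min ÷ 60 = 0.6167 L/s.
Equation of motion (constant flow): PIP = Vt/C + R·V̇ + PEEP.
Vt/C = PIP − R·V̇ − PEEP = 26.2 − 5.0×0.6167 − 9 = 26.2 − 3.084 − 9 = 14.116 cmH2O.
C = Vt / 14.116 = 420 / 14.116 = 29.753 mL/cmH2O.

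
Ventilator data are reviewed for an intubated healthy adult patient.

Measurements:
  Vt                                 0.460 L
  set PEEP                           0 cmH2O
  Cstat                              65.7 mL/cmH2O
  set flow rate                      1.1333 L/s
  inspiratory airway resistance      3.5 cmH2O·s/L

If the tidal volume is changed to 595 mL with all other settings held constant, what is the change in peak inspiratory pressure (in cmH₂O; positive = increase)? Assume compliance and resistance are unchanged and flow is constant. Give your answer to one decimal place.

2.1

PIP = Vt/C + R·V̇ + PEEP (constant-flow equation of motion).
Only the elastic term changes: ΔPIP = ΔVt / C = (595 − 460) / 65.7 = 2.055 cmH2O.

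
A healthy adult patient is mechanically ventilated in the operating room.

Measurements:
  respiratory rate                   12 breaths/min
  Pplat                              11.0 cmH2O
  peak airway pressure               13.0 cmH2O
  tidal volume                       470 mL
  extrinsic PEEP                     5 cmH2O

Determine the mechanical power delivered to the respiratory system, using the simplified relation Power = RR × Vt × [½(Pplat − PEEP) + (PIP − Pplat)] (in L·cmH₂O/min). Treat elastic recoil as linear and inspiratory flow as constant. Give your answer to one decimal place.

Per-breath work = Vt × [½(Pplat−PEEP) + (PIP−Pplat)] = 0.470 × [0.5×6.0 + 2.0] = 0.470 × 5.0 = 2.35 L·cmH2O.
Power = 12 × 2.35 = 28.2 L·cmH2O/min.

28.2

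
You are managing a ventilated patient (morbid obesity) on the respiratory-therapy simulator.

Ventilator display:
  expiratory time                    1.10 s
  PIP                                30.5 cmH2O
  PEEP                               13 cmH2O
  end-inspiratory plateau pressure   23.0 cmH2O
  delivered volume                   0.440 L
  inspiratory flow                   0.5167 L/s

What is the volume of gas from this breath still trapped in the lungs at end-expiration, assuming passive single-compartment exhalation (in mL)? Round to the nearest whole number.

R = (PIP − Pplat)/V̇ = (30.5 − 23.0) / 0.5167 = 7.5/0.5167 = 14.515 cmH2O·s/L.
C = Vt/(Pplat − PEEP) = 440.0 / (23.0 − 13) = 440.0/10.0 = 44.0 mL/cmH2O.
τ = R × C = 14.515 × 0.044 L/cmH2O = 0.6387 s.
Fraction remaining = e^(−Te/τ) = e^(−1.10/0.6387) = 0.1787.
Trapped volume = 440.0 × 0.1787 = 78.628 mL.

79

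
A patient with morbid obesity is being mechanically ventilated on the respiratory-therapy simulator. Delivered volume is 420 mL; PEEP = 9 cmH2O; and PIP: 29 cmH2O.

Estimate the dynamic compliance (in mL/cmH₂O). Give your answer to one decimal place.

Dynamic compliance = Vt / (PIP − PEEP) = 420 / (29 − 9) = 420 / 20.0 = 21.0 mL/cmH2O.

21.0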